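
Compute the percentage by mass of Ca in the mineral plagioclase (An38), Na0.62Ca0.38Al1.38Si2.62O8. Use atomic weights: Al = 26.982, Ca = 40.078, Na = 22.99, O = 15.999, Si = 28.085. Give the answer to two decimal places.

M(Na0.62Ca0.38Al1.38Si2.62O8) = 268.293 g/mol.
Ca contributes 0.38 × 40.078 = 15.230 g per mole.
15.230/268.293 = 0.0568 → 5.68%.

5.68 weight percent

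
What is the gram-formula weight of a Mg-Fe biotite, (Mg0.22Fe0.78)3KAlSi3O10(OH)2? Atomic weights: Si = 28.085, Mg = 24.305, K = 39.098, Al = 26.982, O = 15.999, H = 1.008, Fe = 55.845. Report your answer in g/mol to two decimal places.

491.06 g/mol

Mg: 0.66 × 24.305 = 16.0413
Fe: 2.34 × 55.845 = 130.6773
K: 1 × 39.098 = 39.0980
Al: 1 × 26.982 = 26.9820
Si: 3 × 28.085 = 84.2550
O: 12 × 15.999 = 191.9880
H: 2 × 1.008 = 2.0160
Summing the contributions gives the formula mass.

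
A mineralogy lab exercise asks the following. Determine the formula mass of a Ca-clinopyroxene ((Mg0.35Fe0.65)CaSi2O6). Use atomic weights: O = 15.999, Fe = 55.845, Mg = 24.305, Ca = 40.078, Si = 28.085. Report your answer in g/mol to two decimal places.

237.05 g/mol

M = 0.35·24.305 + 0.65·55.845 + 1·40.078 + 2·28.085 + 6·15.999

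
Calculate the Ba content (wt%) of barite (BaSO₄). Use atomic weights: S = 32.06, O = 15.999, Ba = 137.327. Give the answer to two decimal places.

58.84 wt%

M(BaSO₄) = 233.383 g/mol.
Ba contributes 1 × 137.327 = 137.327 g per mole.
137.327/233.383 = 0.5884 → 58.84%.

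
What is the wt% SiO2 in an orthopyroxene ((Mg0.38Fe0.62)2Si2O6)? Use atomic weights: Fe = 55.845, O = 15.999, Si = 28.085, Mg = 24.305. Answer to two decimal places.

50.09 wt%

M((Mg0.38Fe0.62)2Si2O6) = 239.884 g/mol; M(SiO2) = 60.083 g/mol.
Moles SiO2 per formula unit = 2 Si ÷ 1 = 2.0000.
SiO2 fraction = (2.0000 × 60.083) / 239.884 = 120.166/239.884 = 0.5009.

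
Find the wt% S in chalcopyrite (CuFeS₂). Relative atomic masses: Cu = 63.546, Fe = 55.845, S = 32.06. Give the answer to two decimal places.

34.94 mass %

Molar mass of CuFeS₂: 1·63.546 + 1·55.845 + 2·32.06 = 183.511 g/mol.
Mass of S per formula unit: 2 × 32.06 = 64.120 g.
Weight fraction S = 64.120 / 183.511 = 0.3494.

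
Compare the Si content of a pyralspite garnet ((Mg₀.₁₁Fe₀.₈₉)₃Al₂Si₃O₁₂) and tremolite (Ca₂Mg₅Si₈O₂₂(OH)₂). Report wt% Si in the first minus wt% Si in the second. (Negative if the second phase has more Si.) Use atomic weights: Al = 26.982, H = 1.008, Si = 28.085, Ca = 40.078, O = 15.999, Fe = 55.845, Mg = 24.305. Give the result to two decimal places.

Si in (Mg₀.₁₁Fe₀.₈₉)₃Al₂Si₃O₁₂: molar mass 487.334 g/mol; 3×28.085 = 84.255 g → 17.29 wt%.
Si in Ca₂Mg₅Si₈O₂₂(OH)₂: molar mass 812.353 g/mol; 8×28.085 = 224.680 g → 27.66 wt%.
Difference = 17.29 − 27.66 = -10.37 percentage points.

-10.37 percentage points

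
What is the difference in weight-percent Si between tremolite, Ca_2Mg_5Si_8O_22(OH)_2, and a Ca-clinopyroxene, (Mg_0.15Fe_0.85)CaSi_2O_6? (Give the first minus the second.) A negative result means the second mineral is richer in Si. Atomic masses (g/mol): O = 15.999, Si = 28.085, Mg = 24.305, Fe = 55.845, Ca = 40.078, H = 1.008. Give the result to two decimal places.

M(Ca_2Mg_5Si_8O_22(OH)_2) = 812.353 g/mol, so wt% Si = 224.680/812.353 × 100 = 27.66%.
M((Mg_0.15Fe_0.85)CaSi_2O_6) = 243.356 g/mol, so wt% Si = 56.170/243.356 × 100 = 23.08%.
27.66 − 23.08 = 4.58 pp.

4.58 percentage points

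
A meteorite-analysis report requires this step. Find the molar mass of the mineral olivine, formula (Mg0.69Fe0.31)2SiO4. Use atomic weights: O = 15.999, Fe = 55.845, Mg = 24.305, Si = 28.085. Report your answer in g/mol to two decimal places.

160.25 g/mol

The formula mass is the sum 1.38(24.305) + 0.62(55.845) + 1(28.085) + 4(15.999).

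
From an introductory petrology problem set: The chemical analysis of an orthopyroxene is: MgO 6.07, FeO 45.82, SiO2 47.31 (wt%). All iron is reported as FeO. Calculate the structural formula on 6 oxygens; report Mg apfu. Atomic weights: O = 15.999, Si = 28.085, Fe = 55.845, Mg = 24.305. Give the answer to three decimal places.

0.382 Mg apfu

6.07 wt% MgO ÷ 40.304 g/mol = 0.15061 mol, giving 0.15061 Mg and 0.15061 O.
45.82 wt% FeO ÷ 71.844 g/mol = 0.63777 mol, giving 0.63777 Fe and 0.63777 O.
47.31 wt% SiO2 ÷ 60.083 g/mol = 0.78741 mol, giving 0.78741 Si and 1.57482 O.
Oxygen sums to 2.36320; scaling by 6/2.36320 = 2.53893 puts the formula on 6 O.
Mg: 0.15061 × 2.53893 = 0.382 atoms per formula unit.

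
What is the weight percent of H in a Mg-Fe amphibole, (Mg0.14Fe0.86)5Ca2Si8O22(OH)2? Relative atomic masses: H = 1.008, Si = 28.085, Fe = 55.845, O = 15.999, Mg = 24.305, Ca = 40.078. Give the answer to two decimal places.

0.21 weight percent

M((Mg0.14Fe0.86)5Ca2Si8O22(OH)2) = 947.975 g/mol.
H contributes 2 × 1.008 = 2.016 g per mole.
2.016/947.975 = 0.0021 → 0.21%.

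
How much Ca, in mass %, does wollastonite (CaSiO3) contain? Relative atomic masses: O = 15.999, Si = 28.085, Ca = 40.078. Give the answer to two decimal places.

34.50 mass %

Molar mass of CaSiO3: 1·40.078 + 1·28.085 + 3·15.999 = 116.160 g/mol.
Mass of Ca per formula unit: 1 × 40.078 = 40.078 g.
Weight fraction Ca = 40.078 / 116.160 = 0.3450.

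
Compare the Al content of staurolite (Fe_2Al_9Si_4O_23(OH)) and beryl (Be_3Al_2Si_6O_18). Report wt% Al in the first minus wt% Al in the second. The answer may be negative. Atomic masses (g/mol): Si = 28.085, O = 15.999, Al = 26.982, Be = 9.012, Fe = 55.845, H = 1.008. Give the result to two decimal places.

18.47 percentage points

Al in Fe_2Al_9Si_4O_23(OH): molar mass 851.852 g/mol; 9×26.982 = 242.838 g → 28.51 wt%.
Al in Be_3Al_2Si_6O_18: molar mass 537.492 g/mol; 2×26.982 = 53.964 g → 10.04 wt%.
Difference = 28.51 − 10.04 = 18.47 percentage points.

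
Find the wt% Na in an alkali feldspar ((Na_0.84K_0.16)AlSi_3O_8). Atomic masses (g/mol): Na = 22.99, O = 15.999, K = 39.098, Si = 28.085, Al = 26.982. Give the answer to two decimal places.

7.29 mass %

M((Na_0.84K_0.16)AlSi_3O_8) = 264.796 g/mol.
Na contributes 0.84 × 22.99 = 19.312 g per mole.
19.312/264.796 = 0.0729 → 7.29%.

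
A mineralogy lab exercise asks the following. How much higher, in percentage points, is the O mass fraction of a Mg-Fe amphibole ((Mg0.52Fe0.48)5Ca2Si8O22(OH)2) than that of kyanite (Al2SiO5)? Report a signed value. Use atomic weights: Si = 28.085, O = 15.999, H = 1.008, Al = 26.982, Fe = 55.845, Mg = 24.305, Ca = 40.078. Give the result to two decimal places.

-6.13 percentage points

First mineral: 383.976 g O in 888.049 g formula = 43.24 wt% O.
Second mineral: 79.995 g O in 162.044 g formula = 49.37 wt% O.
43.24% − 49.37% gives a difference of -6.13 percentage points.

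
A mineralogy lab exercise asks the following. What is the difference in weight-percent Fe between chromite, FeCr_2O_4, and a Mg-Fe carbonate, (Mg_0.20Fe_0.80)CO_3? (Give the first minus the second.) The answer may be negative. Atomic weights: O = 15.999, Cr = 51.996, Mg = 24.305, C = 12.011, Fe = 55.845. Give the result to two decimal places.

-15.83 percentage points

Fe in FeCr_2O_4: molar mass 223.833 g/mol; 1×55.845 = 55.845 g → 24.95 wt%.
Fe in (Mg_0.20Fe_0.80)CO_3: molar mass 109.545 g/mol; 0.80×55.845 = 44.676 g → 40.78 wt%.
Difference = 24.95 − 40.78 = -15.83 percentage points.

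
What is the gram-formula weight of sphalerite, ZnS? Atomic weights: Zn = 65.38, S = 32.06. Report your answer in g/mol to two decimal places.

97.44 g/mol

M = 1·65.38 + 1·32.06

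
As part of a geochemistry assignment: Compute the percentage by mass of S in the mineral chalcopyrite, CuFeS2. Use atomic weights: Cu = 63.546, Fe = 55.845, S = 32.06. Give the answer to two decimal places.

34.94 wt%

Molar mass of CuFeS2: 1×63.546 + 1×55.845 + 2×32.06 = 183.511 g/mol.
Mass of S per formula unit: 2 × 32.06 = 64.120 g.
Weight fraction S = 64.120 / 183.511 = 0.3494.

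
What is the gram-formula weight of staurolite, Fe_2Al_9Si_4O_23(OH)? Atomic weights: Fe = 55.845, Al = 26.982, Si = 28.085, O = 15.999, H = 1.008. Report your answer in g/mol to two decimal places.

The formula mass is the sum 2·55.845 + 9·26.982 + 4·28.085 + 24·15.999 + 1·1.008.

851.85 g/mol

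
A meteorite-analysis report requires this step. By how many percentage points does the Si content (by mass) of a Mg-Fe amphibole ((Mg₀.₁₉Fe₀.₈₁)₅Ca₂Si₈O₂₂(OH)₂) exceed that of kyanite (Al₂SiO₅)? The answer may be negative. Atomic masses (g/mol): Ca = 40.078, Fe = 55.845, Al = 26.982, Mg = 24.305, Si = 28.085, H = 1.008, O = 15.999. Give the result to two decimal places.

Si in (Mg₀.₁₉Fe₀.₈₁)₅Ca₂Si₈O₂₂(OH)₂: molar mass 940.090 g/mol; 8×28.085 = 224.680 g → 23.90 wt%.
Si in Al₂SiO₅: molar mass 162.044 g/mol; 1×28.085 = 28.085 g → 17.33 wt%.
Difference = 23.90 − 17.33 = 6.57 percentage points.

6.57 percentage points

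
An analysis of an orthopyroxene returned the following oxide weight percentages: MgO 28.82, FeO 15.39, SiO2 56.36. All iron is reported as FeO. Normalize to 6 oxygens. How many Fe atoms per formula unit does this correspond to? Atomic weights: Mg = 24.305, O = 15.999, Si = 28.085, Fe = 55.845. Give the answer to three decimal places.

0.458 Fe apfu

MgO: 28.82/40.304 = 0.71507 mol → 0.71507 mol Mg, 0.71507 mol O.
FeO: 15.39/71.844 = 0.21421 mol → 0.21421 mol Fe, 0.21421 mol O.
SiO2: 56.36/60.083 = 0.93804 mol → 0.93804 mol Si, 1.87608 mol O.
Total oxygen = 2.80536 mol. Normalization factor = 6/2.80536 = 2.13876.
Fe per 6 O = 0.21421 × 2.13876 = 0.458.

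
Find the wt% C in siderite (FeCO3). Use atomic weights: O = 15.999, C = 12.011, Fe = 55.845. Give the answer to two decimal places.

Molar mass of FeCO3: 1×55.845 + 1×12.011 + 3×15.999 = 115.853 g/mol.
Mass of C per formula unit: 1 × 12.011 = 12.011 g.
Weight fraction C = 12.011 / 115.853 = 0.1037.

10.37 mass %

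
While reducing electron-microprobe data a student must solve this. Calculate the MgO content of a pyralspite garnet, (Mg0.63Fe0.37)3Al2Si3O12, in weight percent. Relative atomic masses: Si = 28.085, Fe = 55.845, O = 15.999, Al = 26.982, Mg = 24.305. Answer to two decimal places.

17.39 wt%

Molar mass of (Mg0.63Fe0.37)3Al2Si3O12 = 1.89×24.305 + 1.11×55.845 + 2×26.982 + 3×28.085 + 12×15.999 = 438.131 g/mol.
Each formula unit contains 1.89 Mg, equivalent to 1.89/1 = 1.8900 mol MgO.
M(MgO) = 1×24.305 + 1×15.999 = 40.304 g/mol.
Mass of MgO per formula unit = 1.8900 × 40.304 = 76.175 g.
MgO wt% = 76.175 / 438.131 × 100 = 17.39%.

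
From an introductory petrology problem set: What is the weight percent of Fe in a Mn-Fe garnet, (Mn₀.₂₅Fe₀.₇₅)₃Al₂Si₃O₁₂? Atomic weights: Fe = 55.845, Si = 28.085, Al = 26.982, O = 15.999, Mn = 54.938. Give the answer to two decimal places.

25.28 weight percent

Formula mass = 0.75·54.938 + 2.25·55.845 + 2·26.982 + 3·28.085 + 12·15.999 = 497.062 g/mol, of which 125.651 g is Fe.
So Fe makes up 125.651/497.062 = 0.2528 of the mass, i.e. 25.28%.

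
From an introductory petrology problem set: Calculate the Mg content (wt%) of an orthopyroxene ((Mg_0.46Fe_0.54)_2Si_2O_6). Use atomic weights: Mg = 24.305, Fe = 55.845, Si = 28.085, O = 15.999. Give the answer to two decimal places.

9.52 wt%

Formula mass = 0.92×24.305 + 1.08×55.845 + 2×28.085 + 6×15.999 = 234.837 g/mol, of which 22.361 g is Mg.
So Mg makes up 22.361/234.837 = 0.0952 of the mass, i.e. 9.52%.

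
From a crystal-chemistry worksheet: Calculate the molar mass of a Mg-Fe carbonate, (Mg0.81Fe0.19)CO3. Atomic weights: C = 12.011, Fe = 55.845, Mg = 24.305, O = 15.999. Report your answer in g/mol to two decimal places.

The formula mass is the sum 0.81·24.305 + 0.19·55.845 + 1·12.011 + 3·15.999.

90.31 g/mol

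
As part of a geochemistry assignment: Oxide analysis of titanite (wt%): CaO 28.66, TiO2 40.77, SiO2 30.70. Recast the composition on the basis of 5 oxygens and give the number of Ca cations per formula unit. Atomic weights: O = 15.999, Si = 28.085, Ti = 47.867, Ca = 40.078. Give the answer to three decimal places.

1.001 Ca apfu

28.66 wt% CaO ÷ 56.077 g/mol = 0.51108 mol, giving 0.51108 Ca and 0.51108 O.
40.77 wt% TiO2 ÷ 79.865 g/mol = 0.51049 mol, giving 0.51049 Ti and 1.02098 O.
30.70 wt% SiO2 ÷ 60.083 g/mol = 0.51096 mol, giving 0.51096 Si and 1.02192 O.
Oxygen sums to 2.55398; scaling by 5/2.55398 = 1.95773 puts the formula on 5 O.
Ca: 0.51108 × 1.95773 = 1.001 atoms per formula unit.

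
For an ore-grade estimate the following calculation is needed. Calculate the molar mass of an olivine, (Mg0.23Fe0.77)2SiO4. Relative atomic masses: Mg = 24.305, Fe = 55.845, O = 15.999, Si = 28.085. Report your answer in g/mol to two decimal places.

189.26 g/mol

Mg: 0.46 × 24.305 = 11.1803
Fe: 1.54 × 55.845 = 86.0013
Si: 1 × 28.085 = 28.0850
O: 4 × 15.999 = 63.9960
Summing the contributions gives the formula mass.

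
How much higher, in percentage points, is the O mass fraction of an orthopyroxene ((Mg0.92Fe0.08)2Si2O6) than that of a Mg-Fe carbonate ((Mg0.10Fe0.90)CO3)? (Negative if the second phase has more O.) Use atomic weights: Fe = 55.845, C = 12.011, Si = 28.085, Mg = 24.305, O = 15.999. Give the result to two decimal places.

4.05 percentage points

M((Mg0.92Fe0.08)2Si2O6) = 205.820 g/mol, so wt% O = 95.994/205.820 × 100 = 46.64%.
M((Mg0.10Fe0.90)CO3) = 112.699 g/mol, so wt% O = 47.997/112.699 × 100 = 42.59%.
46.64 − 42.59 = 4.05 pp.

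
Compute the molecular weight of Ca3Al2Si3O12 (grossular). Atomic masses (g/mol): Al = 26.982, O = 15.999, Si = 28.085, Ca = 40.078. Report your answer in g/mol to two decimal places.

M = 3·40.078 + 2·26.982 + 3·28.085 + 12·15.999

450.44 g/mol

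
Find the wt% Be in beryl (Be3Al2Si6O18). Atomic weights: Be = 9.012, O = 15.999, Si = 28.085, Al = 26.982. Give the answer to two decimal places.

Molar mass of Be3Al2Si6O18: 3×9.012 + 2×26.982 + 6×28.085 + 18×15.999 = 537.492 g/mol.
Mass of Be per formula unit: 3 × 9.012 = 27.036 g.
Weight fraction Be = 27.036 / 537.492 = 0.0503.

5.03 weight percent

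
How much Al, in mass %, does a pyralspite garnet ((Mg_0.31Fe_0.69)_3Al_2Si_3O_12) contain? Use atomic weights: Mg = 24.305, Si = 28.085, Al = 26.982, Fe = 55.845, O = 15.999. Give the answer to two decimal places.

11.52 mass %

Molar mass of (Mg_0.31Fe_0.69)_3Al_2Si_3O_12: 0.93×24.305 + 2.07×55.845 + 2×26.982 + 3×28.085 + 12×15.999 = 468.410 g/mol.
Mass of Al per formula unit: 2 × 26.982 = 53.964 g.
Weight fraction Al = 53.964 / 468.410 = 0.1152.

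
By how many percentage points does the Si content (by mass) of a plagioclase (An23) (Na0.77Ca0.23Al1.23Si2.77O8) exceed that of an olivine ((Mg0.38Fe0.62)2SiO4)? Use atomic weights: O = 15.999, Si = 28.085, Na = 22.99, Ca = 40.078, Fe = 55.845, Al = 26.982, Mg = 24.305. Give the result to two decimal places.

13.64 percentage points

First mineral: 77.795 g Si in 265.896 g formula = 29.26 wt% Si.
Second mineral: 28.085 g Si in 179.801 g formula = 15.62 wt% Si.
29.26% − 15.62% gives a difference of 13.64 percentage points.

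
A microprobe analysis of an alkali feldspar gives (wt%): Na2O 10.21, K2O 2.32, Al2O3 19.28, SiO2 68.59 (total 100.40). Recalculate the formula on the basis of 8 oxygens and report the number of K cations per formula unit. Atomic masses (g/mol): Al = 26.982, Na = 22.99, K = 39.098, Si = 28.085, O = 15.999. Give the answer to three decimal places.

10.21 wt% Na2O ÷ 61.979 g/mol = 0.16473 mol, giving 0.32946 Na and 0.16473 O.
2.32 wt% K2O ÷ 94.195 g/mol = 0.02463 mol, giving 0.04926 K and 0.02463 O.
19.28 wt% Al2O3 ÷ 101.961 g/mol = 0.18909 mol, giving 0.37818 Al and 0.56727 O.
68.59 wt% SiO2 ÷ 60.083 g/mol = 1.14159 mol, giving 1.14159 Si and 2.28318 O.
Oxygen sums to 3.03981; scaling by 8/3.03981 = 2.63174 puts the formula on 8 O.
K: 0.04926 × 2.63174 = 0.130 atoms per formula unit.

0.130 K apfu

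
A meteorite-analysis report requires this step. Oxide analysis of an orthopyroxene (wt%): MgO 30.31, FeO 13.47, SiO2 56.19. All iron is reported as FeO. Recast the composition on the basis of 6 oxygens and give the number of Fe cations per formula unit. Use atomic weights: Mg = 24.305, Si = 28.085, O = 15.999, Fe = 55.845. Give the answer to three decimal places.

0.400 Fe apfu

30.31 wt% MgO ÷ 40.304 g/mol = 0.75203 mol, giving 0.75203 Mg and 0.75203 O.
13.47 wt% FeO ÷ 71.844 g/mol = 0.18749 mol, giving 0.18749 Fe and 0.18749 O.
56.19 wt% SiO2 ÷ 60.083 g/mol = 0.93521 mol, giving 0.93521 Si and 1.87042 O.
Oxygen sums to 2.80994; scaling by 6/2.80994 = 2.13528 puts the formula on 6 O.
Fe: 0.18749 × 2.13528 = 0.400 atoms per formula unit.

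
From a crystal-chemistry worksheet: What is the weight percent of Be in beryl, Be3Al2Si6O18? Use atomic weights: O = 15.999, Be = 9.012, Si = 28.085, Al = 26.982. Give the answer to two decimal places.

M(Be3Al2Si6O18) = 537.492 g/mol.
Be contributes 3 × 9.012 = 27.036 g per mole.
27.036/537.492 = 0.0503 → 5.03%.

5.03 weight percent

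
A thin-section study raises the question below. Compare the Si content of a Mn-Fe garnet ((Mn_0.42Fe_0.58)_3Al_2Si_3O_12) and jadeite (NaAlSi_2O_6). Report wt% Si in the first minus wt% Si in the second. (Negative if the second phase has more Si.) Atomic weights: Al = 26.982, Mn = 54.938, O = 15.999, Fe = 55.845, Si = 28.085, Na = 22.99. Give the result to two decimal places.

First mineral: 84.255 g Si in 496.599 g formula = 16.97 wt% Si.
Second mineral: 56.170 g Si in 202.136 g formula = 27.79 wt% Si.
16.97% − 27.79% gives a difference of -10.82 percentage points.

-10.82 percentage points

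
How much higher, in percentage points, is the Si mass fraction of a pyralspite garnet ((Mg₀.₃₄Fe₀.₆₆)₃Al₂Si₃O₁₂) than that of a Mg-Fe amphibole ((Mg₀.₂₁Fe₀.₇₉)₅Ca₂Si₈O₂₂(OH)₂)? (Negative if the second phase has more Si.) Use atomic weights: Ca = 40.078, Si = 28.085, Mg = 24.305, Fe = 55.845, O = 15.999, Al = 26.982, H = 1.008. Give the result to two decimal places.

M((Mg₀.₃₄Fe₀.₆₆)₃Al₂Si₃O₁₂) = 465.571 g/mol, so wt% Si = 84.255/465.571 × 100 = 18.10%.
M((Mg₀.₂₁Fe₀.₇₉)₅Ca₂Si₈O₂₂(OH)₂) = 936.936 g/mol, so wt% Si = 224.680/936.936 × 100 = 23.98%.
18.10 − 23.98 = -5.88 pp.

-5.88 percentage points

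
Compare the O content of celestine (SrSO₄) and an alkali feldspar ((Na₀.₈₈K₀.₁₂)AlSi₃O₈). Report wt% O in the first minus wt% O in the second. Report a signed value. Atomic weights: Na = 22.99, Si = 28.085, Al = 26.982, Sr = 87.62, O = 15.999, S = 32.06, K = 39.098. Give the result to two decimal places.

O in SrSO₄: molar mass 183.676 g/mol; 4×15.999 = 63.996 g → 34.84 wt%.
O in (Na₀.₈₈K₀.₁₂)AlSi₃O₈: molar mass 264.152 g/mol; 8×15.999 = 127.992 g → 48.45 wt%.
Difference = 34.84 − 48.45 = -13.61 percentage points.

-13.61 percentage points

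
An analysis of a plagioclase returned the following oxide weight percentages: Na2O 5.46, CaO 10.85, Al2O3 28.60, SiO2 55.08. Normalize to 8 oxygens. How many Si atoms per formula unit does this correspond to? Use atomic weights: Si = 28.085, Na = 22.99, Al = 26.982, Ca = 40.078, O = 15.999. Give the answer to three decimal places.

Na2O (M=61.979): mol = 0.08809; Na = 0.17618, O = 0.08809.
CaO (M=56.077): mol = 0.19348; Ca = 0.19348, O = 0.19348.
Al2O3 (M=101.961): mol = 0.28050; Al = 0.56100, O = 0.84150.
SiO2 (M=60.083): mol = 0.91673; Si = 0.91673, O = 1.83346.
ΣO = 2.95653; factor = 8/ΣO = 2.70587.
Si apfu = 0.91673 × 2.70587 = 2.481.

2.481 Si apfu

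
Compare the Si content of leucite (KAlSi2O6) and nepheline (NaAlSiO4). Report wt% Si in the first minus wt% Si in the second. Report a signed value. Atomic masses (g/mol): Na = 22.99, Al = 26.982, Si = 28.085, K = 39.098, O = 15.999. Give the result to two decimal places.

First mineral: 56.170 g Si in 218.244 g formula = 25.74 wt% Si.
Second mineral: 28.085 g Si in 142.053 g formula = 19.77 wt% Si.
25.74% − 19.77% gives a difference of 5.97 percentage points.

5.97 percentage points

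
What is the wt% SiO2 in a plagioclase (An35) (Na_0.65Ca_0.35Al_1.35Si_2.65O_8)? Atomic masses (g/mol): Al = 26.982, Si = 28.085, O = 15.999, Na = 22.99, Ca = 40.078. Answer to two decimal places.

Molar mass of Na_0.65Ca_0.35Al_1.35Si_2.65O_8 = 0.65*22.99 + 0.35*40.078 + 1.35*26.982 + 2.65*28.085 + 8*15.999 = 267.814 g/mol.
Each formula unit contains 2.65 Si, equivalent to 2.65/1 = 2.6500 mol SiO2.
M(SiO2) = 1×28.085 + 2×15.999 = 60.083 g/mol.
Mass of SiO2 per formula unit = 2.6500 × 60.083 = 159.220 g.
SiO2 wt% = 159.220 / 267.814 × 100 = 59.45%.

59.45 wt%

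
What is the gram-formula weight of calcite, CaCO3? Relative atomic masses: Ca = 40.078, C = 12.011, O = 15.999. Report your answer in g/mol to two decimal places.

100.09 g/mol

The formula mass is the sum 1×40.078 + 1×12.011 + 3×15.999.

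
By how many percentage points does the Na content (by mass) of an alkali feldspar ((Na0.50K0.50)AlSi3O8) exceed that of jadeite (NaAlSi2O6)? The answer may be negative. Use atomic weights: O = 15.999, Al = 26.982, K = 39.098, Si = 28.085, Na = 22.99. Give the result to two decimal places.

First mineral: 11.495 g Na in 270.273 g formula = 4.25 wt% Na.
Second mineral: 22.990 g Na in 202.136 g formula = 11.37 wt% Na.
4.25% − 11.37% gives a difference of -7.12 percentage points.

-7.12 percentage points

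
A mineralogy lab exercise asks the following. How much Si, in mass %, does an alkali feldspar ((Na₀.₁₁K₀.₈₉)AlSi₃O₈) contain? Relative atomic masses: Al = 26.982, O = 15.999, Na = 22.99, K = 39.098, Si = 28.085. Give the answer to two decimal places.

30.47 mass %

Molar mass of (Na₀.₁₁K₀.₈₉)AlSi₃O₈: 0.11*22.99 + 0.89*39.098 + 1*26.982 + 3*28.085 + 8*15.999 = 276.555 g/mol.
Mass of Si per formula unit: 3 × 28.085 = 84.255 g.
Weight fraction Si = 84.255 / 276.555 = 0.3047.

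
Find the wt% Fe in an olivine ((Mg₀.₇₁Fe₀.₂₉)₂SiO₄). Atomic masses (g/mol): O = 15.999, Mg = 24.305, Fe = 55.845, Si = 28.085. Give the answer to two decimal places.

Formula mass = 1.42·24.305 + 0.58·55.845 + 1·28.085 + 4·15.999 = 158.984 g/mol, of which 32.390 g is Fe.
So Fe makes up 32.390/158.984 = 0.2037 of the mass, i.e. 20.37%.

20.37 wt%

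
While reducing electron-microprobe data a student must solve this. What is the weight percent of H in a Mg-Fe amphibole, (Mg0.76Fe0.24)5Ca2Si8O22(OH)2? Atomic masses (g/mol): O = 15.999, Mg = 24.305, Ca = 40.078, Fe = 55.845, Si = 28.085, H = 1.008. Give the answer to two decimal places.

0.24 wt%

Molar mass of (Mg0.76Fe0.24)5Ca2Si8O22(OH)2: 3.80×24.305 + 1.20×55.845 + 2×40.078 + 8×28.085 + 24×15.999 + 2×1.008 = 850.201 g/mol.
Mass of H per formula unit: 2 × 1.008 = 2.016 g.
Weight fraction H = 2.016 / 850.201 = 0.0024.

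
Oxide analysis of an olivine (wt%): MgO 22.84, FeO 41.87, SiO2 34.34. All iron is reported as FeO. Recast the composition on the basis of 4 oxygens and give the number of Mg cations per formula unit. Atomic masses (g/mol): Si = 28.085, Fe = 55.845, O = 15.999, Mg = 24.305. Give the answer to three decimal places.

22.84 wt% MgO ÷ 40.304 g/mol = 0.56669 mol, giving 0.56669 Mg and 0.56669 O.
41.87 wt% FeO ÷ 71.844 g/mol = 0.58279 mol, giving 0.58279 Fe and 0.58279 O.
34.34 wt% SiO2 ÷ 60.083 g/mol = 0.57154 mol, giving 0.57154 Si and 1.14308 O.
Oxygen sums to 2.29256; scaling by 4/2.29256 = 1.74477 puts the formula on 4 O.
Mg: 0.56669 × 1.74477 = 0.989 atoms per formula unit.

0.989 Mg apfu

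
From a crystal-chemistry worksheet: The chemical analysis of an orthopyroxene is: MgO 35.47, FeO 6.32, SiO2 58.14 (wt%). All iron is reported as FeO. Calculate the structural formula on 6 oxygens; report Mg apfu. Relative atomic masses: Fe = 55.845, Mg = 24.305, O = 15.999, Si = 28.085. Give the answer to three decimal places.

1.819 Mg apfu

MgO (M=40.304): mol = 0.88006; Mg = 0.88006, O = 0.88006.
FeO (M=71.844): mol = 0.08797; Fe = 0.08797, O = 0.08797.
SiO2 (M=60.083): mol = 0.96766; Si = 0.96766, O = 1.93532.
ΣO = 2.90335; factor = 6/ΣO = 2.06658.
Mg apfu = 0.88006 × 2.06658 = 1.819.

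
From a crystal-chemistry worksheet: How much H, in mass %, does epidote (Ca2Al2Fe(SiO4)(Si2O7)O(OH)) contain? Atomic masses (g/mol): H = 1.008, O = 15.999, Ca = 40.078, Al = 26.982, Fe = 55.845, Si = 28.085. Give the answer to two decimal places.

Molar mass of Ca2Al2Fe(SiO4)(Si2O7)O(OH): 2×40.078 + 2×26.982 + 1×55.845 + 3×28.085 + 13×15.999 + 1×1.008 = 483.215 g/mol.
Mass of H per formula unit: 1 × 1.008 = 1.008 g.
Weight fraction H = 1.008 / 483.215 = 0.0021.

0.21 mass %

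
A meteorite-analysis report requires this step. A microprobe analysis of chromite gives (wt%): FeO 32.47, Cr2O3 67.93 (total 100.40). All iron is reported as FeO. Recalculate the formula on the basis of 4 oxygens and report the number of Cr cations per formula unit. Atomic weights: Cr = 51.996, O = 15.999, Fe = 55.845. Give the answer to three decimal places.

1.994 Cr apfu

FeO: 32.47/71.844 = 0.45195 mol → 0.45195 mol Fe, 0.45195 mol O.
Cr2O3: 67.93/151.989 = 0.44694 mol → 0.89388 mol Cr, 1.34082 mol O.
Total oxygen = 1.79277 mol. Normalization factor = 4/1.79277 = 2.23118.
Cr per 4 O = 0.89388 × 2.23118 = 1.994.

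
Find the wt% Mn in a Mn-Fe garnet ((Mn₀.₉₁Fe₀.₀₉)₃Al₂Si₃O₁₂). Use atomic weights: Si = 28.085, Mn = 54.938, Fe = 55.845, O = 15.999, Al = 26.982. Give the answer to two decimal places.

Molar mass of (Mn₀.₉₁Fe₀.₀₉)₃Al₂Si₃O₁₂: 2.73*54.938 + 0.27*55.845 + 2*26.982 + 3*28.085 + 12*15.999 = 495.266 g/mol.
Mass of Mn per formula unit: 2.73 × 54.938 = 149.981 g.
Weight fraction Mn = 149.981 / 495.266 = 0.3028.

30.28 wt%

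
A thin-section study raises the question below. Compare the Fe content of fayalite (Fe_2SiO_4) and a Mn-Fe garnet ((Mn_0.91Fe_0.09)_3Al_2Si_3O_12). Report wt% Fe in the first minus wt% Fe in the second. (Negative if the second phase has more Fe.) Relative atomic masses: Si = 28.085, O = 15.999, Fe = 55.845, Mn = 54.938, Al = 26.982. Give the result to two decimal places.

Fe in Fe_2SiO_4: molar mass 203.771 g/mol; 2×55.845 = 111.690 g → 54.81 wt%.
Fe in (Mn_0.91Fe_0.09)_3Al_2Si_3O_12: molar mass 495.266 g/mol; 0.27×55.845 = 15.078 g → 3.04 wt%.
Difference = 54.81 − 3.04 = 51.77 percentage points.

51.77 percentage points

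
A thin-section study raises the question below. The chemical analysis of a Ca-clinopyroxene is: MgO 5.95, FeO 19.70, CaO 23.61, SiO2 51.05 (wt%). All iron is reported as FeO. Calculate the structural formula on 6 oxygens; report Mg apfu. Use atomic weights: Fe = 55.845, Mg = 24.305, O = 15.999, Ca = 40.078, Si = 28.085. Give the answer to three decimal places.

0.348 Mg apfu

MgO: 5.95/40.304 = 0.14763 mol → 0.14763 mol Mg, 0.14763 mol O.
FeO: 19.70/71.844 = 0.27421 mol → 0.27421 mol Fe, 0.27421 mol O.
CaO: 23.61/56.077 = 0.42103 mol → 0.42103 mol Ca, 0.42103 mol O.
SiO2: 51.05/60.083 = 0.84966 mol → 0.84966 mol Si, 1.69932 mol O.
Total oxygen = 2.54219 mol. Normalization factor = 6/2.54219 = 2.36017.
Mg per 6 O = 0.14763 × 2.36017 = 0.348.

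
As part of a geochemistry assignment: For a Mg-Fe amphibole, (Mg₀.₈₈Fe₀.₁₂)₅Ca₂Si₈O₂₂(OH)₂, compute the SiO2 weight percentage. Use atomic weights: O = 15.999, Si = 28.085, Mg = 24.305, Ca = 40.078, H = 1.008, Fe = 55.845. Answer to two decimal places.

57.82 wt%

Molar mass of (Mg₀.₈₈Fe₀.₁₂)₅Ca₂Si₈O₂₂(OH)₂ = 4.40·24.305 + 0.60·55.845 + 2·40.078 + 8·28.085 + 24·15.999 + 2·1.008 = 831.277 g/mol.
Each formula unit contains 8 Si, equivalent to 8/1 = 8.0000 mol SiO2.
M(SiO2) = 1×28.085 + 2×15.999 = 60.083 g/mol.
Mass of SiO2 per formula unit = 8.0000 × 60.083 = 480.664 g.
SiO2 wt% = 480.664 / 831.277 × 100 = 57.82%.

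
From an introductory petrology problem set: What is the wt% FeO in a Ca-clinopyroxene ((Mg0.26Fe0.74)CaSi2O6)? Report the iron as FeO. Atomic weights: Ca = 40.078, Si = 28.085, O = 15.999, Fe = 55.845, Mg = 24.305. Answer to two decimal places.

22.16 wt%

Formula mass = 239.887 g/mol.
0.74 Fe → 0.7400 mol FeO per formula unit; M(FeO) = 71.844, so FeO mass = 53.165 g.
53.165/239.887 × 100 = 22.16 wt%.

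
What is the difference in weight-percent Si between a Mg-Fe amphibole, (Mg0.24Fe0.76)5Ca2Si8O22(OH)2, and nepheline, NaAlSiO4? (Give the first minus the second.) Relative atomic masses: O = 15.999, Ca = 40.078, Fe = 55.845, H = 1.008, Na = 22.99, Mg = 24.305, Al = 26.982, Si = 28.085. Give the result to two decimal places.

4.33 percentage points

First mineral: 224.680 g Si in 932.205 g formula = 24.10 wt% Si.
Second mineral: 28.085 g Si in 142.053 g formula = 19.77 wt% Si.
24.10% − 19.77% gives a difference of 4.33 percentage points.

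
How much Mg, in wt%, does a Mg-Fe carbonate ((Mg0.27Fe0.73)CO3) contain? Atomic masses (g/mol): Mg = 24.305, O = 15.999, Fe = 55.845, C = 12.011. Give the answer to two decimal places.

Formula mass = 0.27*24.305 + 0.73*55.845 + 1*12.011 + 3*15.999 = 107.337 g/mol, of which 6.562 g is Mg.
So Mg makes up 6.562/107.337 = 0.0611 of the mass, i.e. 6.11%.

6.11 wt%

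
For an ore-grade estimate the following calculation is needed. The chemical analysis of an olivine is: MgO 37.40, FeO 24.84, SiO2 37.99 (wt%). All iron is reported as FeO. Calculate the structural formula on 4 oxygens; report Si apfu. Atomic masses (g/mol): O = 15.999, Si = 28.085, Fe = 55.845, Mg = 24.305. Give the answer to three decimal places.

MgO (M=40.304): mol = 0.92795; Mg = 0.92795, O = 0.92795.
FeO (M=71.844): mol = 0.34575; Fe = 0.34575, O = 0.34575.
SiO2 (M=60.083): mol = 0.63229; Si = 0.63229, O = 1.26458.
ΣO = 2.53828; factor = 4/ΣO = 1.57587.
Si apfu = 0.63229 × 1.57587 = 0.996.

0.996 Si apfu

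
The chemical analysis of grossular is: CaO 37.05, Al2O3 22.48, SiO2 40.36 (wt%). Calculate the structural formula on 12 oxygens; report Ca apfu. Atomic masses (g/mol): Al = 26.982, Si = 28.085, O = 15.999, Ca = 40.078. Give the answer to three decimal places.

2.974 Ca apfu

CaO (M=56.077): mol = 0.66070; Ca = 0.66070, O = 0.66070.
Al2O3 (M=101.961): mol = 0.22048; Al = 0.44096, O = 0.66144.
SiO2 (M=60.083): mol = 0.67174; Si = 0.67174, O = 1.34348.
ΣO = 2.66562; factor = 12/ΣO = 4.50177.
Ca apfu = 0.66070 × 4.50177 = 2.974.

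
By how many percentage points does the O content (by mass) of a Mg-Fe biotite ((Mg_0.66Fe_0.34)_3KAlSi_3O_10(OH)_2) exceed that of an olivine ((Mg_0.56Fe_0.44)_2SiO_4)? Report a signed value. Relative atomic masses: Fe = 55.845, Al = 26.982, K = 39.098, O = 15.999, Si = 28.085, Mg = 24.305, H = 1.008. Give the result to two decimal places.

O in (Mg_0.66Fe_0.34)_3KAlSi_3O_10(OH)_2: molar mass 449.425 g/mol; 12×15.999 = 191.988 g → 42.72 wt%.
O in (Mg_0.56Fe_0.44)_2SiO_4: molar mass 168.446 g/mol; 4×15.999 = 63.996 g → 37.99 wt%.
Difference = 42.72 − 37.99 = 4.73 percentage points.

4.73 percentage points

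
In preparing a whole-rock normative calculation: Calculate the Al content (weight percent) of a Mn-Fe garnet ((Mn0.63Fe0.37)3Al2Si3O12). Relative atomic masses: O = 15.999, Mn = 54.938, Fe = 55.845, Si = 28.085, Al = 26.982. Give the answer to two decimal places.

Formula mass = 1.89×54.938 + 1.11×55.845 + 2×26.982 + 3×28.085 + 12×15.999 = 496.028 g/mol, of which 53.964 g is Al.
So Al makes up 53.964/496.028 = 0.1088 of the mass, i.e. 10.88%.

10.88 weight percent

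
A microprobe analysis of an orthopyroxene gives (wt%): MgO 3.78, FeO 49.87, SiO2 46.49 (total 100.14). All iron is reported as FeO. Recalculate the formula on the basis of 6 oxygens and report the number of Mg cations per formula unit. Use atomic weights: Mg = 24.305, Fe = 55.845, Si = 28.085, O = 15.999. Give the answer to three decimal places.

0.241 Mg apfu

MgO (M=40.304): mol = 0.09379; Mg = 0.09379, O = 0.09379.
FeO (M=71.844): mol = 0.69414; Fe = 0.69414, O = 0.69414.
SiO2 (M=60.083): mol = 0.77376; Si = 0.77376, O = 1.54752.
ΣO = 2.33545; factor = 6/ΣO = 2.56910.
Mg apfu = 0.09379 × 2.56910 = 0.241.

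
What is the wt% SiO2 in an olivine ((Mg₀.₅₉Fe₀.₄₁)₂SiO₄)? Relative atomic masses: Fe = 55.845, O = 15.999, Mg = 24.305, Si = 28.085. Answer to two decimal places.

Formula mass = 166.554 g/mol.
1 Si → 1.0000 mol SiO2 per formula unit; M(SiO2) = 60.083, so SiO2 mass = 60.083 g.
60.083/166.554 × 100 = 36.07 wt%.

36.07 wt%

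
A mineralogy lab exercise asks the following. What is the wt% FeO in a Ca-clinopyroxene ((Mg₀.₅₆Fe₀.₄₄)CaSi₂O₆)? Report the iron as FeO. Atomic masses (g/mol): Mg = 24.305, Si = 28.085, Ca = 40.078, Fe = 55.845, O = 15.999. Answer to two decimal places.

13.72 wt%

Molar mass of (Mg₀.₅₆Fe₀.₄₄)CaSi₂O₆ = 0.56·24.305 + 0.44·55.845 + 1·40.078 + 2·28.085 + 6·15.999 = 230.425 g/mol.
Each formula unit contains 0.44 Fe, equivalent to 0.44/1 = 0.4400 mol FeO.
M(FeO) = 1×55.845 + 1×15.999 = 71.844 g/mol.
Mass of FeO per formula unit = 0.4400 × 71.844 = 31.611 g.
FeO wt% = 31.611 / 230.425 × 100 = 13.72%.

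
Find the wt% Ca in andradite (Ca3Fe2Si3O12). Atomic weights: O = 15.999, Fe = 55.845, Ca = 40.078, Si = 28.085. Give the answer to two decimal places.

Molar mass of Ca3Fe2Si3O12: 3*40.078 + 2*55.845 + 3*28.085 + 12*15.999 = 508.167 g/mol.
Mass of Ca per formula unit: 3 × 40.078 = 120.234 g.
Weight fraction Ca = 120.234 / 508.167 = 0.2366.

23.66 wt%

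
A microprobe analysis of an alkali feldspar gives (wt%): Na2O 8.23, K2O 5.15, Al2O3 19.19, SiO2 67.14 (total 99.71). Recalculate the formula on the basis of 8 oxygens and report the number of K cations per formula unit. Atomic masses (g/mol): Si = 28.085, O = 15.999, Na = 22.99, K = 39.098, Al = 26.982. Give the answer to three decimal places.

0.293 K apfu

Na2O (M=61.979): mol = 0.13279; Na = 0.26558, O = 0.13279.
K2O (M=94.195): mol = 0.05467; K = 0.10934, O = 0.05467.
Al2O3 (M=101.961): mol = 0.18821; Al = 0.37642, O = 0.56463.
SiO2 (M=60.083): mol = 1.11745; Si = 1.11745, O = 2.23490.
ΣO = 2.98699; factor = 8/ΣO = 2.67828.
K apfu = 0.10934 × 2.67828 = 0.293.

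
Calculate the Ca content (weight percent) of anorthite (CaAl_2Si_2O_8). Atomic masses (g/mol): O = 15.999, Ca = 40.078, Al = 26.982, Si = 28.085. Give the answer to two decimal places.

Formula mass = 1*40.078 + 2*26.982 + 2*28.085 + 8*15.999 = 278.204 g/mol, of which 40.078 g is Ca.
So Ca makes up 40.078/278.204 = 0.1441 of the mass, i.e. 14.41%.

14.41 weight percent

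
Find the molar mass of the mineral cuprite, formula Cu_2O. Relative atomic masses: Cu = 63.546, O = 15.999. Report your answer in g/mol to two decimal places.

143.09 g/mol

Cu: 2 × 63.546 = 127.0920
O: 1 × 15.999 = 15.9990
Summing the contributions gives the formula mass.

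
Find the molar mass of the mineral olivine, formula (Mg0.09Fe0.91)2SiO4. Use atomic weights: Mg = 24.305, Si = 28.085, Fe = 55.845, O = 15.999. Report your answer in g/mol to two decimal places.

198.09 g/mol

The formula mass is the sum 0.18*24.305 + 1.82*55.845 + 1*28.085 + 4*15.999.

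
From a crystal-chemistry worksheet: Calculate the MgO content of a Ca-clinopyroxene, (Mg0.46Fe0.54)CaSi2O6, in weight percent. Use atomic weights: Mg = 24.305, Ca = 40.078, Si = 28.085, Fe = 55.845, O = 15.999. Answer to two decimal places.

Molar mass of (Mg0.46Fe0.54)CaSi2O6 = 0.46*24.305 + 0.54*55.845 + 1*40.078 + 2*28.085 + 6*15.999 = 233.579 g/mol.
Each formula unit contains 0.46 Mg, equivalent to 0.46/1 = 0.4600 mol MgO.
M(MgO) = 1×24.305 + 1×15.999 = 40.304 g/mol.
Mass of MgO per formula unit = 0.4600 × 40.304 = 18.540 g.
MgO wt% = 18.540 / 233.579 × 100 = 7.94%.

7.94 wt%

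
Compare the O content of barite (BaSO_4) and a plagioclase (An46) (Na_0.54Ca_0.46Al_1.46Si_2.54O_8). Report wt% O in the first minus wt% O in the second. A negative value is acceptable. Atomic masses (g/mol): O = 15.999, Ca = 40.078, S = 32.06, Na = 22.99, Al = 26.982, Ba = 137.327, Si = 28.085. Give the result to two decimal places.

-20.06 percentage points

O in BaSO_4: molar mass 233.383 g/mol; 4×15.999 = 63.996 g → 27.42 wt%.
O in Na_0.54Ca_0.46Al_1.46Si_2.54O_8: molar mass 269.572 g/mol; 8×15.999 = 127.992 g → 47.48 wt%.
Difference = 27.42 − 47.48 = -20.06 percentage points.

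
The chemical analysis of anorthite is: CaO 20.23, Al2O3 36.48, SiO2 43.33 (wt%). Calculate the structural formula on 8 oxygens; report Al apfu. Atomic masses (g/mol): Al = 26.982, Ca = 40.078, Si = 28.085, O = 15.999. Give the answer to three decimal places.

1.990 Al apfu

CaO (M=56.077): mol = 0.36075; Ca = 0.36075, O = 0.36075.
Al2O3 (M=101.961): mol = 0.35778; Al = 0.71556, O = 1.07334.
SiO2 (M=60.083): mol = 0.72117; Si = 0.72117, O = 1.44234.
ΣO = 2.87643; factor = 8/ΣO = 2.78123.
Al apfu = 0.71556 × 2.78123 = 1.990.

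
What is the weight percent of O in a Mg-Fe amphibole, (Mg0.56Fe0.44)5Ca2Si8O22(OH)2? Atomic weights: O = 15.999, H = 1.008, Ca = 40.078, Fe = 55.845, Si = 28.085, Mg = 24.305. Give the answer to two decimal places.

M((Mg0.56Fe0.44)5Ca2Si8O22(OH)2) = 881.741 g/mol.
O contributes 24 × 15.999 = 383.976 g per mole.
383.976/881.741 = 0.4355 → 43.55%.

43.55 mass %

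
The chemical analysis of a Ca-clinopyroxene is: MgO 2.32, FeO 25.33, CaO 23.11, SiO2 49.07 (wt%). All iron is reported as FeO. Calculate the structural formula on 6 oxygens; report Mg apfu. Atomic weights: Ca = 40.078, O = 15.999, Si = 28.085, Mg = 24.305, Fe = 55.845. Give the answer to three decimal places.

MgO: 2.32/40.304 = 0.05756 mol → 0.05756 mol Mg, 0.05756 mol O.
FeO: 25.33/71.844 = 0.35257 mol → 0.35257 mol Fe, 0.35257 mol O.
CaO: 23.11/56.077 = 0.41211 mol → 0.41211 mol Ca, 0.41211 mol O.
SiO2: 49.07/60.083 = 0.81670 mol → 0.81670 mol Si, 1.63340 mol O.
Total oxygen = 2.45564 mol. Normalization factor = 6/2.45564 = 2.44335.
Mg per 6 O = 0.05756 × 2.44335 = 0.141.

0.141 Mg apfu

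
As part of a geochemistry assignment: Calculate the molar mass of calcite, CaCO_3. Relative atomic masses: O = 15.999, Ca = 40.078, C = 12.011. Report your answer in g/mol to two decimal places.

100.09 g/mol

M = 1×40.078 + 1×12.011 + 3×15.999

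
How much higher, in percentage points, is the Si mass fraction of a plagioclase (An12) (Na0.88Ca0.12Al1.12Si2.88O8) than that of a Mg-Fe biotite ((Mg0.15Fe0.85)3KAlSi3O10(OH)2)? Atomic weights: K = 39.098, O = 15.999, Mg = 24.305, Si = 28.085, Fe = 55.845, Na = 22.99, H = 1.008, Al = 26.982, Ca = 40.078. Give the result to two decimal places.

13.69 percentage points

M(Na0.88Ca0.12Al1.12Si2.88O8) = 264.137 g/mol, so wt% Si = 80.885/264.137 × 100 = 30.62%.
M((Mg0.15Fe0.85)3KAlSi3O10(OH)2) = 497.681 g/mol, so wt% Si = 84.255/497.681 × 100 = 16.93%.
30.62 − 16.93 = 13.69 pp.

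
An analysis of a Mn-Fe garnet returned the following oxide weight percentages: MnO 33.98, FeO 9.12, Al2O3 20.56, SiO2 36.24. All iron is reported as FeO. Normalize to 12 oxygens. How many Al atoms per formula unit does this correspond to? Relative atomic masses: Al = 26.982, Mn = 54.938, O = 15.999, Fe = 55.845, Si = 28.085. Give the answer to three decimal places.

MnO (M=70.937): mol = 0.47902; Mn = 0.47902, O = 0.47902.
FeO (M=71.844): mol = 0.12694; Fe = 0.12694, O = 0.12694.
Al2O3 (M=101.961): mol = 0.20165; Al = 0.40330, O = 0.60495.
SiO2 (M=60.083): mol = 0.60317; Si = 0.60317, O = 1.20634.
ΣO = 2.41725; factor = 12/ΣO = 4.96432.
Al apfu = 0.40330 × 4.96432 = 2.002.

2.002 Al apfu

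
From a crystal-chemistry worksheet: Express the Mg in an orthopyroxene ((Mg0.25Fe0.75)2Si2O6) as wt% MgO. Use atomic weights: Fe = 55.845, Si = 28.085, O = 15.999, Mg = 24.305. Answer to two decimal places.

8.12 wt%

M((Mg0.25Fe0.75)2Si2O6) = 248.084 g/mol; M(MgO) = 40.304 g/mol.
Moles MgO per formula unit = 0.50 Mg ÷ 1 = 0.5000.
MgO fraction = (0.5000 × 40.304) / 248.084 = 20.152/248.084 = 0.0812.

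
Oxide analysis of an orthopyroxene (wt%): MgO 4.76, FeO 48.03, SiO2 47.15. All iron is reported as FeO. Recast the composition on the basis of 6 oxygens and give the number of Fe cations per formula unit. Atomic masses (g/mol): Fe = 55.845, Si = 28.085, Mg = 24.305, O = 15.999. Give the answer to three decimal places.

1.702 Fe apfu

MgO: 4.76/40.304 = 0.11810 mol → 0.11810 mol Mg, 0.11810 mol O.
FeO: 48.03/71.844 = 0.66853 mol → 0.66853 mol Fe, 0.66853 mol O.
SiO2: 47.15/60.083 = 0.78475 mol → 0.78475 mol Si, 1.56950 mol O.
Total oxygen = 2.35613 mol. Normalization factor = 6/2.35613 = 2.54655.
Fe per 6 O = 0.66853 × 2.54655 = 1.702.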